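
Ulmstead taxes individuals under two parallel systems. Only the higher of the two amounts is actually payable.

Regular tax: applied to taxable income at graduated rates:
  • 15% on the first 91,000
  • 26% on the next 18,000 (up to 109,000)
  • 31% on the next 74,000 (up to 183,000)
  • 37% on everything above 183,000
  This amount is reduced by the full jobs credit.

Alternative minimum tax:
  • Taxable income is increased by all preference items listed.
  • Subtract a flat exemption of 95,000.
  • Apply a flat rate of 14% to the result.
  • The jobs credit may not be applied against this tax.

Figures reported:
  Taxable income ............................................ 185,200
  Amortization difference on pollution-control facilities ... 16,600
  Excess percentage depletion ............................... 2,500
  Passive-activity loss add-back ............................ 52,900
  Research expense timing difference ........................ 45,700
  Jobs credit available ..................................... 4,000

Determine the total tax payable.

Regular tax:
  91,000 × 15% = 13,650
  18,000 × 26% = 4,680
  74,000 × 31% = 22,940
  2,200 × 37% = 814
  → 42,084
  Less jobs credit 4,000 → 38,084

Alternative minimum tax:
  Adjusted income: 185,200 + 16,600 + 2,500 + 52,900 + 45,700 = 302,900
  Less exemption 95,000 → base 207,900
  207,900 × 14% = 29,106

38,084 > 29,106, so the regular tax governs.

38,084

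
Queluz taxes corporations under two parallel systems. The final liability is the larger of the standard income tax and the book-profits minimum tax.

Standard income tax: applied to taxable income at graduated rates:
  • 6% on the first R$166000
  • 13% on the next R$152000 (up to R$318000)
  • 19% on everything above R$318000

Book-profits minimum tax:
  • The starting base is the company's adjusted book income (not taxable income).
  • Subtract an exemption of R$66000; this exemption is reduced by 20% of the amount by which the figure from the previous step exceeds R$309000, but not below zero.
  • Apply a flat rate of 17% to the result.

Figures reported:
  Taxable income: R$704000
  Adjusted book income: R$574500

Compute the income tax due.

Standard income tax:
  R$166000 × 6% = R$9960
  R$152000 × 13% = R$19760
  R$386000 × 19% = R$73340
  → R$103060

Book-profits minimum tax:
  Base (adjusted book income): R$574500
  Exemption: R$66000 − 20% × (R$574500 − R$309000) = R$66000 − R$53100 = R$12900
  Base: R$574500 − R$12900 = R$561600
  R$561600 × 17% = R$95472

R$103060 > R$95472, so the standard income tax governs.

R$103060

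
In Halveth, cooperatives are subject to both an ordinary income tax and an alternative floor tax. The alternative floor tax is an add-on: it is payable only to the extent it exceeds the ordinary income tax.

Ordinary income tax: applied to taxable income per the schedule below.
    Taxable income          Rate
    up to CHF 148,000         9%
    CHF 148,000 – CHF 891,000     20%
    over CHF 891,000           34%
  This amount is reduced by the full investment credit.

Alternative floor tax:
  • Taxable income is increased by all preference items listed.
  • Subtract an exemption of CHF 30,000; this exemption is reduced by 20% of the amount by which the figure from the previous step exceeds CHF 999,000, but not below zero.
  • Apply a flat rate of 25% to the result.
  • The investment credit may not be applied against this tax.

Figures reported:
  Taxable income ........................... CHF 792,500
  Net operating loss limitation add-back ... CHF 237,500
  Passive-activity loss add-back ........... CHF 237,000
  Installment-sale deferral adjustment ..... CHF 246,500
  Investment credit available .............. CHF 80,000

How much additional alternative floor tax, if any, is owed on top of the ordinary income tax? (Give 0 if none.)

Ordinary income tax:
  CHF 148,000 × 9% = CHF 13,320
  CHF 644,500 × 20% = CHF 128,900
  → CHF 142,220
  Less investment credit CHF 80,000 → CHF 62,220

Alternative floor tax:
  Adjusted income: CHF 792,500 + CHF 237,500 + CHF 237,000 + CHF 246,500 = CHF 1,513,500
  Exemption: 20% × (CHF 1,513,500 − CHF 999,000) = CHF 102,900 ≥ CHF 30,000, so the exemption is fully phased out
  Base: CHF 1,513,500 − CHF 0 = CHF 1,513,500
  CHF 1,513,500 × 25% = CHF 378,375

Excess of alternative floor tax over ordinary income tax: CHF 378,375 − CHF 62,220 = CHF 316,155.

CHF 316,155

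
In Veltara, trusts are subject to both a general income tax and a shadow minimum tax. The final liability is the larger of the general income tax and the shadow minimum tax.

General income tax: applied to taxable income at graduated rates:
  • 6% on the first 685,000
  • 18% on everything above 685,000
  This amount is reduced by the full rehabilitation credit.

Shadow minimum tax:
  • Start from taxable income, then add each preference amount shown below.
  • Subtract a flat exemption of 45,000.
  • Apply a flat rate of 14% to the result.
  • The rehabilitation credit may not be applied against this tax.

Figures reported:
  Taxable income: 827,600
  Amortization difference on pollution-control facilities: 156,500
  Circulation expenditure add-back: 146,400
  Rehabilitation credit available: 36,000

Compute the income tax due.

151,970

General income tax:
  685,000 × 6% = 41,100
  142,600 × 18% = 25,668
  → 66,768
  Less rehabilitation credit 36,000 → 30,768

Shadow minimum tax:
  Adjusted income: 827,600 + 156,500 + 146,400 = 1,130,500
  Less exemption 45,000 → base 1,085,500
  1,085,500 × 14% = 151,970

151,970 > 30,768, so the shadow minimum tax is the binding amount.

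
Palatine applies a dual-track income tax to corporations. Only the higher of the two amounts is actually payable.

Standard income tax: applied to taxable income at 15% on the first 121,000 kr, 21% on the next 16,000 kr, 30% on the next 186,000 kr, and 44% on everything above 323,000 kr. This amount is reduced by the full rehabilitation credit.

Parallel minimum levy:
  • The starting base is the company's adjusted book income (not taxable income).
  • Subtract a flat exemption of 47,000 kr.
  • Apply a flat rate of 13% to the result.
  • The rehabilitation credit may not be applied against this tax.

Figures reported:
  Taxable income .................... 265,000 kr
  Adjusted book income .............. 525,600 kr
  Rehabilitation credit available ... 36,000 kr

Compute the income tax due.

Parallel minimum levy:
  Base (adjusted book income): 525,600 kr
  Less exemption 47,000 kr → base 478,600 kr
  478,600 kr × 13% = 62,218 kr

Standard income tax:
  121,000 kr × 15% = 18,150 kr
  16,000 kr × 21% = 3,360 kr
  128,000 kr × 30% = 38,400 kr
  → 59,910 kr
  Less rehabilitation credit 36,000 kr → 23,910 kr

62,218 kr > 23,910 kr, so the parallel minimum levy is the binding amount.

62,218 kr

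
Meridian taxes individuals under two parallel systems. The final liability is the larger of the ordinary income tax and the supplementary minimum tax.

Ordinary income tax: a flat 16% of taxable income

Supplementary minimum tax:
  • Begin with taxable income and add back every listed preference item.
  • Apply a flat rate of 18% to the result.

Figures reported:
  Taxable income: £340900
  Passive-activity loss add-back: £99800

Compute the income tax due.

Ordinary income tax:
  £340900 × 16% = £54544

Supplementary minimum tax:
  Adjusted income: £340900 + £99800 = £440700
  £440700 × 18% = £79326

£79326 > £54544, so the supplementary minimum tax is the binding amount.

£79326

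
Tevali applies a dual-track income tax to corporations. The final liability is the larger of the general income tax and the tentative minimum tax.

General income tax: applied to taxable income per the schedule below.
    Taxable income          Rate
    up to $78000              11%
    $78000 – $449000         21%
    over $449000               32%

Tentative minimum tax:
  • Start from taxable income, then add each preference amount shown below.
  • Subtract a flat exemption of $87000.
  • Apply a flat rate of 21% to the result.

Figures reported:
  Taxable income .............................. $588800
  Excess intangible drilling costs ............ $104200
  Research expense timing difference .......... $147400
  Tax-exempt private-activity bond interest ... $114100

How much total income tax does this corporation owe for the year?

Tentative minimum tax:
  Adjusted income: $588800 + $104200 + $147400 + $114100 = $954500
  Less exemption $87000 → base $867500
  $867500 × 21% = $182175

General income tax:
  $78000 × 11% = $8580
  $371000 × 21% = $77910
  $139800 × 32% = $44736
  → $131226

$182175 > $131226, so the tentative minimum tax is the binding amount.

$182175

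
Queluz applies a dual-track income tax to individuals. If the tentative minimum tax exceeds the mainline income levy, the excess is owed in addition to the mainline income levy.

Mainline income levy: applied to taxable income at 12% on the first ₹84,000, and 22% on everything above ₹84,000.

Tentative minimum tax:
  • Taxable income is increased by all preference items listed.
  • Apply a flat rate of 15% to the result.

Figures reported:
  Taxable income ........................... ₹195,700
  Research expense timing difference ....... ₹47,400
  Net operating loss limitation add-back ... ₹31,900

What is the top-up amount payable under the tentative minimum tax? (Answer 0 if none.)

Mainline income levy:
  ₹84,000 × 12% = ₹10,080
  ₹111,700 × 22% = ₹24,574
  → ₹34,654

Tentative minimum tax:
  Adjusted income: ₹195,700 + ₹47,400 + ₹31,900 = ₹275,000
  ₹275,000 × 15% = ₹41,250

Excess of tentative minimum tax over mainline income levy: ₹41,250 − ₹34,654 = ₹6,596.

₹6,596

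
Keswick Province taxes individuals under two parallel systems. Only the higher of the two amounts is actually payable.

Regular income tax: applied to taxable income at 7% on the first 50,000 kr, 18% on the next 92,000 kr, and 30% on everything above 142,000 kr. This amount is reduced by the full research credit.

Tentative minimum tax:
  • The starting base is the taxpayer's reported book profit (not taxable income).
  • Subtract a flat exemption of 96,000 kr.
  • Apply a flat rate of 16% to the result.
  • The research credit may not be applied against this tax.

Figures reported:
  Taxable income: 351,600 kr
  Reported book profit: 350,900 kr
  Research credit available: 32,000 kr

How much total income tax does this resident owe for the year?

Regular income tax:
  50,000 kr × 7% = 3,500 kr
  92,000 kr × 18% = 16,560 kr
  209,600 kr × 30% = 62,880 kr
  → 82,940 kr
  Less research credit 32,000 kr → 50,940 kr

Tentative minimum tax:
  Base (reported book profit): 350,900 kr
  Less exemption 96,000 kr → base 254,900 kr
  254,900 kr × 16% = 40,784 kr

50,940 kr > 40,784 kr, so the regular income tax governs.

50,940 kr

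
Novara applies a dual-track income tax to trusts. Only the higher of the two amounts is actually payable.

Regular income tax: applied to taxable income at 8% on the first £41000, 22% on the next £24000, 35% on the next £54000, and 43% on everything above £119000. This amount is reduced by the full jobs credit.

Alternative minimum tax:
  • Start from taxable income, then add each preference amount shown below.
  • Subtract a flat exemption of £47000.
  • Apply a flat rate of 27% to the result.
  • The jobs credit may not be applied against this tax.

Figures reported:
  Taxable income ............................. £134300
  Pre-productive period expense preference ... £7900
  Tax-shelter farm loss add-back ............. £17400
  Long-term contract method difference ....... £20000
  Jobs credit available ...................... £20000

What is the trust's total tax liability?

£35802

Alternative minimum tax:
  Adjusted income: £134300 + £7900 + £17400 + £20000 = £179600
  Less exemption £47000 → base £132600
  £132600 × 27% = £35802

Regular income tax:
  £41000 × 8% = £3280
  £24000 × 22% = £5280
  £54000 × 35% = £18900
  £15300 × 43% = £6579
  → £34039
  Less jobs credit £20000 → £14039

£35802 > £14039, so the alternative minimum tax is the binding amount.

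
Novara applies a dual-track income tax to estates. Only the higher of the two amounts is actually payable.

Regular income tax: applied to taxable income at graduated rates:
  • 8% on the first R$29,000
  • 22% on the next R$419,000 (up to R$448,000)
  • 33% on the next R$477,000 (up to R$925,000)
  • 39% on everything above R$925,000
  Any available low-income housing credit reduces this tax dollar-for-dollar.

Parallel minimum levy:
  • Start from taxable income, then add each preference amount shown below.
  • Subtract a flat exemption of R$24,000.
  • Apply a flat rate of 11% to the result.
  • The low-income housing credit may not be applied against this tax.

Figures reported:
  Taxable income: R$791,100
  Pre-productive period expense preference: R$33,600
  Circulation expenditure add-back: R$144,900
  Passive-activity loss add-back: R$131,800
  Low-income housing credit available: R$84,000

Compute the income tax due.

Parallel minimum levy:
  Adjusted income: R$791,100 + R$33,600 + R$144,900 + R$131,800 = R$1,101,400
  Less exemption R$24,000 → base R$1,077,400
  R$1,077,400 × 11% = R$118,514

Regular income tax:
  R$29,000 × 8% = R$2,320
  R$419,000 × 22% = R$92,180
  R$343,100 × 33% = R$113,223
  → R$207,723
  Less low-income housing credit R$84,000 → R$123,723

R$123,723 > R$118,514, so the regular income tax governs.

R$123,723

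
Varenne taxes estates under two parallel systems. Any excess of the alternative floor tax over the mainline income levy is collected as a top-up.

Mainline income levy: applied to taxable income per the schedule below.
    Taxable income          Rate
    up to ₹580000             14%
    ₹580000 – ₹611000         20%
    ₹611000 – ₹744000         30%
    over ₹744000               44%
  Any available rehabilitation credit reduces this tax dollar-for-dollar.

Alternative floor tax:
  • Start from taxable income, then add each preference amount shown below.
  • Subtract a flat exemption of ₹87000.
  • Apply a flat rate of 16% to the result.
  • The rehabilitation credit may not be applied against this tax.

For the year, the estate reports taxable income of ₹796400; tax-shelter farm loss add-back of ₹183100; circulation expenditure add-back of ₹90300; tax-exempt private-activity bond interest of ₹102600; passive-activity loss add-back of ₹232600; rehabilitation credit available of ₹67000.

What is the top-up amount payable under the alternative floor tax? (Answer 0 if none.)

₹127524

Alternative floor tax:
  Adjusted income: ₹796400 + ₹183100 + ₹90300 + ₹102600 + ₹232600 = ₹1405000
  Less exemption ₹87000 → base ₹1318000
  ₹1318000 × 16% = ₹210880

Mainline income levy:
  ₹580000 × 14% = ₹81200
  ₹31000 × 20% = ₹6200
  ₹133000 × 30% = ₹39900
  ₹52400 × 44% = ₹23056
  → ₹150356
  Less rehabilitation credit ₹67000 → ₹83356

Excess of alternative floor tax over mainline income levy: ₹210880 − ₹83356 = ₹127524.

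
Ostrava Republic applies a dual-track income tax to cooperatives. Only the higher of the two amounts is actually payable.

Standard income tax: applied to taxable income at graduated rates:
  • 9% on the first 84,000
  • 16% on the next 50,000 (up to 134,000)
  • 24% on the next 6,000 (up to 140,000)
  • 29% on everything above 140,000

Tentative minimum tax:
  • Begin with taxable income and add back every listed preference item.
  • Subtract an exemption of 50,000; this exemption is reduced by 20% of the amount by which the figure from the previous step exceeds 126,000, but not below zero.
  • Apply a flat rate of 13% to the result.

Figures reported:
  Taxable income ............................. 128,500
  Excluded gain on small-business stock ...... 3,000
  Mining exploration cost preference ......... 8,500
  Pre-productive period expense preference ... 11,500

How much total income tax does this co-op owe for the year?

Tentative minimum tax:
  Adjusted income: 128,500 + 3,000 + 8,500 + 11,500 = 151,500
  Exemption: 50,000 − 20% × (151,500 − 126,000) = 50,000 − 5,100 = 44,900
  Base: 151,500 − 44,900 = 106,600
  106,600 × 13% = 13,858

Standard income tax:
  84,000 × 9% = 7,560
  44,500 × 16% = 7,120
  → 14,680

14,680 > 13,858, so the standard income tax governs.

14,680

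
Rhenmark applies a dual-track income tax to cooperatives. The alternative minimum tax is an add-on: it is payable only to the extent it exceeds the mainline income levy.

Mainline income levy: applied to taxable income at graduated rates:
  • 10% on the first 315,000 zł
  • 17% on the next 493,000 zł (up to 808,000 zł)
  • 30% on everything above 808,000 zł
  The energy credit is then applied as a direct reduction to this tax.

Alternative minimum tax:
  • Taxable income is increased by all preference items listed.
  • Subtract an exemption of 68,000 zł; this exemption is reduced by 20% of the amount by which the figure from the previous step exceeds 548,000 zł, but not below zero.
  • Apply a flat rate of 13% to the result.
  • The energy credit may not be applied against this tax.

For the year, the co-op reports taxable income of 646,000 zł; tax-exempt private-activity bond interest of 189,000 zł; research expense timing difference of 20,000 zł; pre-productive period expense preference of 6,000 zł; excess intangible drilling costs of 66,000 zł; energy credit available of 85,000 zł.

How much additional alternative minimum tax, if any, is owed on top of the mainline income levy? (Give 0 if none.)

117,740 zł

Alternative minimum tax:
  Adjusted income: 646,000 zł + 189,000 zł + 20,000 zł + 6,000 zł + 66,000 zł = 927,000 zł
  Exemption: 20% × (927,000 zł − 548,000 zł) = 75,800 zł ≥ 68,000 zł, so the exemption is fully phased out
  Base: 927,000 zł − 0 zł = 927,000 zł
  927,000 zł × 13% = 120,510 zł

Mainline income levy:
  315,000 zł × 10% = 31,500 zł
  331,000 zł × 17% = 56,270 zł
  → 87,770 zł
  Less energy credit 85,000 zł → 2,770 zł

Excess of alternative minimum tax over mainline income levy: 120,510 zł − 2,770 zł = 117,740 zł.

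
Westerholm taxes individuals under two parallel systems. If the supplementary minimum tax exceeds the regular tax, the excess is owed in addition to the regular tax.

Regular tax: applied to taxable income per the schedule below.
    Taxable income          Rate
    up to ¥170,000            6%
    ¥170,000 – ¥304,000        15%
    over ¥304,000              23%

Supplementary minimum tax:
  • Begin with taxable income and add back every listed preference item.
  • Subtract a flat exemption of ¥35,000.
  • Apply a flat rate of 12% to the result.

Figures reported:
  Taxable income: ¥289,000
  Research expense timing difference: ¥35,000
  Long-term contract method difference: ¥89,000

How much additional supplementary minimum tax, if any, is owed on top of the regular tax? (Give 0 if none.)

Regular tax:
  ¥170,000 × 6% = ¥10,200
  ¥119,000 × 15% = ¥17,850
  → ¥28,050

Supplementary minimum tax:
  Adjusted income: ¥289,000 + ¥35,000 + ¥89,000 = ¥413,000
  Less exemption ¥35,000 → base ¥378,000
  ¥378,000 × 12% = ¥45,360

Excess of supplementary minimum tax over regular tax: ¥45,360 − ¥28,050 = ¥17,310.

¥17,310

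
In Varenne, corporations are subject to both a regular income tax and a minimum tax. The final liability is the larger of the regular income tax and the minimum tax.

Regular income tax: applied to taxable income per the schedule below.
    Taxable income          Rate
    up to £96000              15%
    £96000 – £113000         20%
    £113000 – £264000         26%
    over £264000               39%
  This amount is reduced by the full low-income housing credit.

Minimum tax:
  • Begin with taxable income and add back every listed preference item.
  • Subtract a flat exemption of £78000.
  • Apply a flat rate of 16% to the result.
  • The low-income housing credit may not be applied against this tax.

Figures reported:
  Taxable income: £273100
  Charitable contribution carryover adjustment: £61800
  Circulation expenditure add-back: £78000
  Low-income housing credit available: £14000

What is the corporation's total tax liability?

Minimum tax:
  Adjusted income: £273100 + £61800 + £78000 = £412900
  Less exemption £78000 → base £334900
  £334900 × 16% = £53584

Regular income tax:
  £96000 × 15% = £14400
  £17000 × 20% = £3400
  £151000 × 26% = £39260
  £9100 × 39% = £3549
  → £60609
  Less low-income housing credit £14000 → £46609

£53584 > £46609, so the minimum tax is the binding amount.

£53584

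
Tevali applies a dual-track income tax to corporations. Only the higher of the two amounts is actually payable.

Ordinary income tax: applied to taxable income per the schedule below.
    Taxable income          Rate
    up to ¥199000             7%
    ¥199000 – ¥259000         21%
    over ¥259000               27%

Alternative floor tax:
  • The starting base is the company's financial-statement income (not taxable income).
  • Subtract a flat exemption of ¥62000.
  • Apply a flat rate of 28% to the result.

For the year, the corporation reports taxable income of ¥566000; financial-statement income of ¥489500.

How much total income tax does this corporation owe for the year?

Ordinary income tax:
  ¥199000 × 7% = ¥13930
  ¥60000 × 21% = ¥12600
  ¥307000 × 27% = ¥82890
  → ¥109420

Alternative floor tax:
  Base (financial-statement income): ¥489500
  Less exemption ¥62000 → base ¥427500
  ¥427500 × 28% = ¥119700

¥119700 > ¥109420, so the alternative floor tax is the binding amount.

¥119700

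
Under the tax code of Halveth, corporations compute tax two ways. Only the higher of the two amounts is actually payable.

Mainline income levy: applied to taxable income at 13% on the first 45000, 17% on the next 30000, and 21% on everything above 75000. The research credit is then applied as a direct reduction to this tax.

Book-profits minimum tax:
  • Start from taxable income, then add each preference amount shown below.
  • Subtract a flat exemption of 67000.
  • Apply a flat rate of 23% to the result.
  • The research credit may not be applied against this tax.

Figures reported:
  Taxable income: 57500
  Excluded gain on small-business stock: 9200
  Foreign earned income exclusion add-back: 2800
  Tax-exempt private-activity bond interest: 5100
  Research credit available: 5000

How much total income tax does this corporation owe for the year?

2975

Book-profits minimum tax:
  Adjusted income: 57500 + 9200 + 2800 + 5100 = 74600
  Less exemption 67000 → base 7600
  7600 × 23% = 1748

Mainline income levy:
  45000 × 13% = 5850
  12500 × 17% = 2125
  → 7975
  Less research credit 5000 → 2975

2975 > 1748, so the mainline income levy governs.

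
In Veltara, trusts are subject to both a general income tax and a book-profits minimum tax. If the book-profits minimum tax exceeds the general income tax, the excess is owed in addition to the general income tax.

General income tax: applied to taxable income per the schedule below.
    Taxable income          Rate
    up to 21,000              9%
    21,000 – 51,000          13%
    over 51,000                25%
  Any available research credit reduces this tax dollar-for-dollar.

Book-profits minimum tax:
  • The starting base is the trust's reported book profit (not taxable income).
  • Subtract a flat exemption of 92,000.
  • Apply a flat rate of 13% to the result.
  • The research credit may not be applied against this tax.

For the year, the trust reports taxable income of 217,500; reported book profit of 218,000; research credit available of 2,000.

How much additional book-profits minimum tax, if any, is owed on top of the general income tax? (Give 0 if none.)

0

Book-profits minimum tax:
  Base (reported book profit): 218,000
  Less exemption 92,000 → base 126,000
  126,000 × 13% = 16,380

General income tax:
  21,000 × 9% = 1,890
  30,000 × 13% = 3,900
  166,500 × 25% = 41,625
  → 47,415
  Less research credit 2,000 → 45,415

16,380 ≤ 45,415, so no add-on is due.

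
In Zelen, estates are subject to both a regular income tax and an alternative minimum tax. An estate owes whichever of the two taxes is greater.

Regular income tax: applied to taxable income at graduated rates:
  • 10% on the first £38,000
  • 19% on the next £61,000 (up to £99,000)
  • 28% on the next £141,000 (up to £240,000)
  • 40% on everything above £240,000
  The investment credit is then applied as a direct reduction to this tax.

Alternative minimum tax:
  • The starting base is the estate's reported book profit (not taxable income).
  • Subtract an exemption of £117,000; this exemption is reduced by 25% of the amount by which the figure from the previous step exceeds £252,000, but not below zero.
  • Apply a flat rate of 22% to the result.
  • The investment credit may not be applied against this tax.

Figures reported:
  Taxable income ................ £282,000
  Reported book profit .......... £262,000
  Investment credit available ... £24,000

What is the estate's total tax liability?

Regular income tax:
  £38,000 × 10% = £3,800
  £61,000 × 19% = £11,590
  £141,000 × 28% = £39,480
  £42,000 × 40% = £16,800
  → £71,670
  Less investment credit £24,000 → £47,670

Alternative minimum tax:
  Base (reported book profit): £262,000
  Exemption: £117,000 − 25% × (£262,000 − £252,000) = £117,000 − £2,500 = £114,500
  Base: £262,000 − £114,500 = £147,500
  £147,500 × 22% = £32,450

£47,670 > £32,450, so the regular income tax governs.

£47,670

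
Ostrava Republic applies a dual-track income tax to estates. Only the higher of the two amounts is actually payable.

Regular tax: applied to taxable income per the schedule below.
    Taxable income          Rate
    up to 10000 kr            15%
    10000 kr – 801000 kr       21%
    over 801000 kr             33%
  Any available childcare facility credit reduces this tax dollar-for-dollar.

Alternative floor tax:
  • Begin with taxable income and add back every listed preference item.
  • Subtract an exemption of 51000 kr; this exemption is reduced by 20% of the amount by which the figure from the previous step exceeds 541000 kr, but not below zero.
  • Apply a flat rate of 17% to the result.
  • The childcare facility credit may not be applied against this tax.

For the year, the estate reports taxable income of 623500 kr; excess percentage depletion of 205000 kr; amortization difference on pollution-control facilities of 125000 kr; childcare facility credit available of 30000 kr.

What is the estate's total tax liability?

162095 kr

Alternative floor tax:
  Adjusted income: 623500 kr + 205000 kr + 125000 kr = 953500 kr
  Exemption: 20% × (953500 kr − 541000 kr) = 82500 kr ≥ 51000 kr, so the exemption is fully phased out
  Base: 953500 kr − 0 kr = 953500 kr
  953500 kr × 17% = 162095 kr

Regular tax:
  10000 kr × 15% = 1500 kr
  613500 kr × 21% = 128835 kr
  → 130335 kr
  Less childcare facility credit 30000 kr → 100335 kr

162095 kr > 100335 kr, so the alternative floor tax is the binding amount.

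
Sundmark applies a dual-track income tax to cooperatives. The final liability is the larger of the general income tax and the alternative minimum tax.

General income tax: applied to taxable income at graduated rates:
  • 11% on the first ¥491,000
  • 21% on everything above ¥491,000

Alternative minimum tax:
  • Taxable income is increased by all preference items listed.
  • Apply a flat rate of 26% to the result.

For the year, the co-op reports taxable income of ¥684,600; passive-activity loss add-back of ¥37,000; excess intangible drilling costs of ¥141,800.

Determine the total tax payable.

¥224,484

General income tax:
  ¥491,000 × 11% = ¥54,010
  ¥193,600 × 21% = ¥40,656
  → ¥94,666

Alternative minimum tax:
  Adjusted income: ¥684,600 + ¥37,000 + ¥141,800 = ¥863,400
  ¥863,400 × 26% = ¥224,484

¥224,484 > ¥94,666, so the alternative minimum tax is the binding amount.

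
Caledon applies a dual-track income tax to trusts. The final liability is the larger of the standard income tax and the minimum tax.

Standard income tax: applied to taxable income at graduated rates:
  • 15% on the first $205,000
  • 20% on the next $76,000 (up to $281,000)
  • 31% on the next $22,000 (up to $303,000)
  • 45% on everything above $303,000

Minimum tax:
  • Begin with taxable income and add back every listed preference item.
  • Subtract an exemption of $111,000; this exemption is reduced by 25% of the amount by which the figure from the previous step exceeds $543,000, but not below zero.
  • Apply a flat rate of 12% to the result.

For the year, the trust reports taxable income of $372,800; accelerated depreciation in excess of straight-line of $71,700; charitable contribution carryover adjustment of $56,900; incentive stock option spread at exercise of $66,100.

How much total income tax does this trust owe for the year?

$84,180

Standard income tax:
  $205,000 × 15% = $30,750
  $76,000 × 20% = $15,200
  $22,000 × 31% = $6,820
  $69,800 × 45% = $31,410
  → $84,180

Minimum tax:
  Adjusted income: $372,800 + $71,700 + $56,900 + $66,100 = $567,500
  Exemption: $111,000 − 25% × ($567,500 − $543,000) = $111,000 − $6,125 = $104,875
  Base: $567,500 − $104,875 = $462,625
  $462,625 × 12% = $55,515

$84,180 > $55,515, so the standard income tax governs.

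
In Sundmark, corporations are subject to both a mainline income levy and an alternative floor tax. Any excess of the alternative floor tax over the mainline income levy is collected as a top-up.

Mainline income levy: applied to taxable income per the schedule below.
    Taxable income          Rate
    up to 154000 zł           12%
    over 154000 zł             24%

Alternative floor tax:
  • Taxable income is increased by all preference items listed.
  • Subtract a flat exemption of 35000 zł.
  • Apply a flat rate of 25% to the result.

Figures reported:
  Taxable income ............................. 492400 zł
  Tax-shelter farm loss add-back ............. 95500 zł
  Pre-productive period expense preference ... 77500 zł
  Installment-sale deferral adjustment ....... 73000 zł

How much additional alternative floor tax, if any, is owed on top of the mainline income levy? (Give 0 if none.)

Alternative floor tax:
  Adjusted income: 492400 zł + 95500 zł + 77500 zł + 73000 zł = 738400 zł
  Less exemption 35000 zł → base 703400 zł
  703400 zł × 25% = 175850 zł

Mainline income levy:
  154000 zł × 12% = 18480 zł
  338400 zł × 24% = 81216 zł
  → 99696 zł

Excess of alternative floor tax over mainline income levy: 175850 zł − 99696 zł = 76154 zł.

76154 zł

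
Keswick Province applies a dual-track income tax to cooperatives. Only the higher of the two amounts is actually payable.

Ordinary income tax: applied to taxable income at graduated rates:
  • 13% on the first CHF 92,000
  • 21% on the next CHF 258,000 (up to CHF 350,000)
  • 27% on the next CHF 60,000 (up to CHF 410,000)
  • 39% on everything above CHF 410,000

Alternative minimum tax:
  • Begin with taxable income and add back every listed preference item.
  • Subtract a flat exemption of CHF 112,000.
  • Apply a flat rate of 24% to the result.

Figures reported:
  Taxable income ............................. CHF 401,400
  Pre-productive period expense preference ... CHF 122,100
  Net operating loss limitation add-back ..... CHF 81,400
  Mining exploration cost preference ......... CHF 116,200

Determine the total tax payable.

CHF 146,184

Alternative minimum tax:
  Adjusted income: CHF 401,400 + CHF 122,100 + CHF 81,400 + CHF 116,200 = CHF 721,100
  Less exemption CHF 112,000 → base CHF 609,100
  CHF 609,100 × 24% = CHF 146,184

Ordinary income tax:
  CHF 92,000 × 13% = CHF 11,960
  CHF 258,000 × 21% = CHF 54,180
  CHF 51,400 × 27% = CHF 13,878
  → CHF 80,018

CHF 146,184 > CHF 80,018, so the alternative minimum tax is the binding amount.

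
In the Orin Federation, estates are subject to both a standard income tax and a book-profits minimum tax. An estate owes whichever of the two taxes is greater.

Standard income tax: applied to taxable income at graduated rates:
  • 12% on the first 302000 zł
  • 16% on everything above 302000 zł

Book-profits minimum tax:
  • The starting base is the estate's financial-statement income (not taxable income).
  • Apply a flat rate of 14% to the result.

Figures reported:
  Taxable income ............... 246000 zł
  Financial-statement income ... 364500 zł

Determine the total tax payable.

Book-profits minimum tax:
  Base (financial-statement income): 364500 zł
  364500 zł × 14% = 51030 zł

Standard income tax:
  246000 zł × 12% = 29520 zł

51030 zł > 29520 zł, so the book-profits minimum tax is the binding amount.

51030 zł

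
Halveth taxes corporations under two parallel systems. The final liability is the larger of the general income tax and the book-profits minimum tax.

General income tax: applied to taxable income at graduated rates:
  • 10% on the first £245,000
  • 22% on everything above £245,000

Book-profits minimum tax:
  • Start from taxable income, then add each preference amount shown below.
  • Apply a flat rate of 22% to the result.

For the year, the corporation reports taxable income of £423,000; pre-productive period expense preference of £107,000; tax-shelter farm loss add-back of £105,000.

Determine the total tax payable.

£139,700

General income tax:
  £245,000 × 10% = £24,500
  £178,000 × 22% = £39,160
  → £63,660

Book-profits minimum tax:
  Adjusted income: £423,000 + £107,000 + £105,000 = £635,000
  £635,000 × 22% = £139,700

£139,700 > £63,660, so the book-profits minimum tax is the binding amount.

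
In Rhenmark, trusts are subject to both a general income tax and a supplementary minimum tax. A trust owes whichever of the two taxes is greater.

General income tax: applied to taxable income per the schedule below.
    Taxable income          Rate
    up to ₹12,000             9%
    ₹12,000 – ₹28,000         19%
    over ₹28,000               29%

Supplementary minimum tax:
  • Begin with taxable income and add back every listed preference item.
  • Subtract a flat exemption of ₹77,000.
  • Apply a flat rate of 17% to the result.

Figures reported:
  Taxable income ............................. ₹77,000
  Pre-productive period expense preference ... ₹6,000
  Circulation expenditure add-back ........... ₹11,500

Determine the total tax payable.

₹18,330

General income tax:
  ₹12,000 × 9% = ₹1,080
  ₹16,000 × 19% = ₹3,040
  ₹49,000 × 29% = ₹14,210
  → ₹18,330

Supplementary minimum tax:
  Adjusted income: ₹77,000 + ₹6,000 + ₹11,500 = ₹94,500
  Less exemption ₹77,000 → base ₹17,500
  ₹17,500 × 17% = ₹2,975

₹18,330 > ₹2,975, so the general income tax governs.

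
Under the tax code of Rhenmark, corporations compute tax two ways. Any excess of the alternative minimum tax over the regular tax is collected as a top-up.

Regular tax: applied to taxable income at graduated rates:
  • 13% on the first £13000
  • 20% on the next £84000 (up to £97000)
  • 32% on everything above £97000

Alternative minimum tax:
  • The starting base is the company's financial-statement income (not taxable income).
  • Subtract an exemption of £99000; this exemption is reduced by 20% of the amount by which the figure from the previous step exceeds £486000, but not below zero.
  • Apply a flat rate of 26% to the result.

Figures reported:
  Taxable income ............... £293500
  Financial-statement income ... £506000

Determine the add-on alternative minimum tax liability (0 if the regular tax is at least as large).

Regular tax:
  £13000 × 13% = £1690
  £84000 × 20% = £16800
  £196500 × 32% = £62880
  → £81370

Alternative minimum tax:
  Base (financial-statement income): £506000
  Exemption: £99000 − 20% × (£506000 − £486000) = £99000 − £4000 = £95000
  Base: £506000 − £95000 = £411000
  £411000 × 26% = £106860

Excess of alternative minimum tax over regular tax: £106860 − £81370 = £25490.

£25490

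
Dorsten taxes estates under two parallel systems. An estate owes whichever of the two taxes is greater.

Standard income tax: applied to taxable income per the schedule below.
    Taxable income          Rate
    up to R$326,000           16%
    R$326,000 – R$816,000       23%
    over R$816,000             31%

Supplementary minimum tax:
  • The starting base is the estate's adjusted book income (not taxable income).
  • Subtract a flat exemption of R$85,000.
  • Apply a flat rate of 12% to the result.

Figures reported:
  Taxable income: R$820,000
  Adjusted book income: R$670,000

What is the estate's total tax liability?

Standard income tax:
  R$326,000 × 16% = R$52,160
  R$490,000 × 23% = R$112,700
  R$4,000 × 31% = R$1,240
  → R$166,100

Supplementary minimum tax:
  Base (adjusted book income): R$670,000
  Less exemption R$85,000 → base R$585,000
  R$585,000 × 12% = R$70,200

R$166,100 > R$70,200, so the standard income tax governs.

R$166,100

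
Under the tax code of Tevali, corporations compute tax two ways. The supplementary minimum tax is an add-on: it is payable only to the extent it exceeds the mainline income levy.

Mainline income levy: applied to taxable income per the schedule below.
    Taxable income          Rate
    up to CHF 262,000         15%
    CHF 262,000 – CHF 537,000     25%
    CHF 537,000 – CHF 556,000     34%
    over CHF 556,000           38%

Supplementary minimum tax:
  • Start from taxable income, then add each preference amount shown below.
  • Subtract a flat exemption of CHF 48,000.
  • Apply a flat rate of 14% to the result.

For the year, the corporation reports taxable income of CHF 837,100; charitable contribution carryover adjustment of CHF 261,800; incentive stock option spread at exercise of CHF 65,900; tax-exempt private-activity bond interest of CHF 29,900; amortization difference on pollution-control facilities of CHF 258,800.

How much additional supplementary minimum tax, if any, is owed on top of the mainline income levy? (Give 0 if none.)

CHF 0

Supplementary minimum tax:
  Adjusted income: CHF 837,100 + CHF 261,800 + CHF 65,900 + CHF 29,900 + CHF 258,800 = CHF 1,453,500
  Less exemption CHF 48,000 → base CHF 1,405,500
  CHF 1,405,500 × 14% = CHF 196,770

Mainline income levy:
  CHF 262,000 × 15% = CHF 39,300
  CHF 275,000 × 25% = CHF 68,750
  CHF 19,000 × 34% = CHF 6,460
  CHF 281,100 × 38% = CHF 106,818
  → CHF 221,328

CHF 196,770 ≤ CHF 221,328, so no add-on is due.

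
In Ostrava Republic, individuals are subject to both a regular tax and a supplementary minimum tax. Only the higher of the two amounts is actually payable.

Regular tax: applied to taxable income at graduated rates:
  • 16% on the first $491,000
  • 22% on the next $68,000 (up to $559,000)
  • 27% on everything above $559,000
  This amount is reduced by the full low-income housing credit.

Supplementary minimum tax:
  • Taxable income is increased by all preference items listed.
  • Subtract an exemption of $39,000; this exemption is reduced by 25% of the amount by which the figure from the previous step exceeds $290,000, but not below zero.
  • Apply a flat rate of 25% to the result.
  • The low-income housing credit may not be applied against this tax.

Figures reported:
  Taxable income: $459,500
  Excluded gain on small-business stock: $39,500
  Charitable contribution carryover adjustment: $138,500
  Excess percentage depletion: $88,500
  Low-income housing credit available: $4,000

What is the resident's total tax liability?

$181,500

Regular tax:
  $459,500 × 16% = $73,520
  Less low-income housing credit $4,000 → $69,520

Supplementary minimum tax:
  Adjusted income: $459,500 + $39,500 + $138,500 + $88,500 = $726,000
  Exemption: 25% × ($726,000 − $290,000) = $109,000 ≥ $39,000, so the exemption is fully phased out
  Base: $726,000 − $0 = $726,000
  $726,000 × 25% = $181,500

$181,500 > $69,520, so the supplementary minimum tax is the binding amount.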